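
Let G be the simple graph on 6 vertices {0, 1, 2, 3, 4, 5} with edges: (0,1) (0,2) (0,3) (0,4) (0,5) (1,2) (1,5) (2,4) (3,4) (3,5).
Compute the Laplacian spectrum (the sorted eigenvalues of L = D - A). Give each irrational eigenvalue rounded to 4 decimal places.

Reading degrees in the order [0, 1, 2, 3, 4, 5] gives [5, 3, 3, 3, 3, 3]; set D = diag(5, 3, 3, 3, 3, 3) and form L = D - A. Diagonalising L (or applying a numerical eigensolver to the 6x6 matrix) gives the spectrum above. There is one zero in the spectrum, matching the 1 component.

[0, 2.3820, 2.3820, 4.6180, 4.6180, 6]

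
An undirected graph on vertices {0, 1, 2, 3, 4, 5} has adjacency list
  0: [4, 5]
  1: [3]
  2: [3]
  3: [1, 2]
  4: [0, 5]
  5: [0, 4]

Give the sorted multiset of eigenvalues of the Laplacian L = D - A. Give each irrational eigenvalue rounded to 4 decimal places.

[0, 0, 1, 3, 3, 3]

With the vertex order [0, 1, 2, 3, 4, 5], the degrees are [2, 1, 1, 2, 2, 2], giving D = diag(2, 1, 1, 2, 2, 2) and L = D - A. L is symmetric positive semidefinite, so every eigenvalue is real and nonnegative. The 2 zero eigenvalues correspond to the 2 connected components. There are 2 zeros in the spectrum, matching the 2 components. The largest eigenvalue, 3, is at most the vertex count 6.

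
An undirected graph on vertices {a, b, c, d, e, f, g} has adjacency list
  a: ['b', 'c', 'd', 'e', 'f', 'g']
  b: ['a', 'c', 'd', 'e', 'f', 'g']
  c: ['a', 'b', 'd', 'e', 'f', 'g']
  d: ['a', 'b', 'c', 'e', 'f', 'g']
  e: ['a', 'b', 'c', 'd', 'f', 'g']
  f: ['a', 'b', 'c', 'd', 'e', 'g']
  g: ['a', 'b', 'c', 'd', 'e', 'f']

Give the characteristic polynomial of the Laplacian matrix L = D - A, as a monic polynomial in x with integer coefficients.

Reading degrees in the order [a, b, c, d, e, f, g] gives [6, 6, 6, 6, 6, 6, 6]; set D = diag(6, 6, 6, 6, 6, 6, 6) and form L = D - A. The eigenvalues of L are [0, 7, 7, 7, 7, 7, 7]; the characteristic polynomial is the product of (x - lambda_i), which multiplies out to x^7 - 42x^6 + 735x^5 - 6860x^4 + 36015x^3 - 100842x^2 + 117649x. Since p(0) = det(-L) = 0, x divides p(x). The eigenvalues sum to 42, which equals trace(L) = 2|E|.

x^7 - 42x^6 + 735x^5 - 6860x^4 + 36015x^3 - 100842x^2 + 117649x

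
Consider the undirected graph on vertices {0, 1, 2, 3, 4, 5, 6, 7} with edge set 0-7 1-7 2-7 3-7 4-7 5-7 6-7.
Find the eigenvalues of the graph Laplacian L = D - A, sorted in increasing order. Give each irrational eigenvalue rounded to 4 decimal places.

With the vertex order [0, 1, 2, 3, 4, 5, 6, 7], the degrees are [1, 1, 1, 1, 1, 1, 1, 7], giving D = diag(1, 1, 1, 1, 1, 1, 1, 7) and L = D - A. Diagonalising L (or applying a numerical eigensolver to the 8x8 matrix) gives the spectrum above. The single zero eigenvalue shows the graph is connected. The eigenvalues sum to 14, which equals trace(L) = 2|E|. By the matrix-tree theorem the graph has (1/8) * product of the nonzero eigenvalues = 1 spanning tree.

[0, 1, 1, 1, 1, 1, 1, 8]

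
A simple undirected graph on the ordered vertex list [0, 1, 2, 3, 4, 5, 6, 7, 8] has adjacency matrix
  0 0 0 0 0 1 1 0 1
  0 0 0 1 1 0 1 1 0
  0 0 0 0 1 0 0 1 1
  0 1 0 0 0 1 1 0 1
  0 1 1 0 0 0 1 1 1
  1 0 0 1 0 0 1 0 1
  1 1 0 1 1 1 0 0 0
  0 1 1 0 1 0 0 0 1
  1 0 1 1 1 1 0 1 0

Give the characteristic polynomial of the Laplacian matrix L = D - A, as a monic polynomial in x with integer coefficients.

With the vertex order [0, 1, 2, 3, 4, 5, 6, 7, 8], the degrees are [3, 4, 3, 4, 5, 4, 5, 4, 6], giving D = diag(3, 4, 3, 4, 5, 4, 5, 4, 6) and L = D - A. L has integer entries, so p(x) = det(xI - L) has integer coefficients. Expanding the determinant yields x^9 - 38x^8 + 619x^7 - 5636x^6 + 31304x^5 - 108310x^4 + 227154x^3 - 262792x^2 + 127611x. The coefficient of x^8 equals -trace(L) = -38, matching the sum of degrees. The eigenvalues sum to 38, which equals trace(L) = 2|E|.

x^9 - 38x^8 + 619x^7 - 5636x^6 + 31304x^5 - 108310x^4 + 227154x^3 - 262792x^2 + 127611x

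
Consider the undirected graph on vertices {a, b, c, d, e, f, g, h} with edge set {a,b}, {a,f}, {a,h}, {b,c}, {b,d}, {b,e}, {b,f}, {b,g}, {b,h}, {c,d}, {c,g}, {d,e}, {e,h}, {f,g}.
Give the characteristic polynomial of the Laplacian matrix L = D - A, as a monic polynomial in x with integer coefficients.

x^8 - 28x^7 + 322x^6 - 1974x^5 + 6965x^4 - 14126x^3 + 15225x^2 - 6728x

With the vertex order [a, b, c, d, e, f, g, h], the degrees are [3, 7, 3, 3, 3, 3, 3, 3], giving D = diag(3, 7, 3, 3, 3, 3, 3, 3) and L = D - A. Computing det(xI - L) by cofactor expansion (or equivalently via sum-over-permutations) gives x^8 - 28x^7 + 322x^6 - 1974x^5 + 6965x^4 - 14126x^3 + 15225x^2 - 6728x. The coefficient of x^7 equals -trace(L) = -28, matching the sum of degrees. There is one zero in the spectrum, matching the 1 component.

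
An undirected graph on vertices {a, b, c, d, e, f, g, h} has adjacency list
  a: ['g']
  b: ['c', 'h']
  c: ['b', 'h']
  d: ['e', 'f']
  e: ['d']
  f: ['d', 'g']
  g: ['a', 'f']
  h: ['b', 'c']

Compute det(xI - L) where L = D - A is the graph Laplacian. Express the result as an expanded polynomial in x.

With the vertex order [a, b, c, d, e, f, g, h], the degrees are [1, 2, 2, 2, 1, 2, 2, 2], giving D = diag(1, 2, 2, 2, 1, 2, 2, 2) and L = D - A. L has integer entries, so p(x) = det(xI - L) has integer coefficients. Expanding the determinant yields x^8 - 14x^7 + 78x^6 - 218x^5 + 314x^4 - 210x^3 + 45x^2. The coefficient of x^7 equals -trace(L) = -14, matching the sum of degrees.

x^8 - 14x^7 + 78x^6 - 218x^5 + 314x^4 - 210x^3 + 45x^2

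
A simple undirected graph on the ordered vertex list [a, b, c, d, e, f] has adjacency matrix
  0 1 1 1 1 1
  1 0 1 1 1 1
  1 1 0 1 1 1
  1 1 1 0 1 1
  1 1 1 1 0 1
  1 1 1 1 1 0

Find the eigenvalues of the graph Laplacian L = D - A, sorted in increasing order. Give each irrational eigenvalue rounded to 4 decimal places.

[0, 6, 6, 6, 6, 6]

With the vertex order [a, b, c, d, e, f], the degrees are [5, 5, 5, 5, 5, 5], giving D = diag(5, 5, 5, 5, 5, 5) and L = D - A. Since every row of L sums to 0, the all-ones vector is in the kernel and 0 is an eigenvalue.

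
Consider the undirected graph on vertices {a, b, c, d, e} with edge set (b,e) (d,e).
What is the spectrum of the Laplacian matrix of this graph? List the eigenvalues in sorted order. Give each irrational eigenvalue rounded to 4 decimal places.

[0, 0, 0, 1, 3]

With the vertex order [a, b, c, d, e], the degrees are [0, 1, 0, 1, 2], giving D = diag(0, 1, 0, 1, 2) and L = D - A. Diagonalising L (or applying a numerical eigensolver to the 5x5 matrix) gives the spectrum above. The 3 zero eigenvalues correspond to the 3 connected components. The eigenvalues sum to 4, which equals trace(L) = 2|E|.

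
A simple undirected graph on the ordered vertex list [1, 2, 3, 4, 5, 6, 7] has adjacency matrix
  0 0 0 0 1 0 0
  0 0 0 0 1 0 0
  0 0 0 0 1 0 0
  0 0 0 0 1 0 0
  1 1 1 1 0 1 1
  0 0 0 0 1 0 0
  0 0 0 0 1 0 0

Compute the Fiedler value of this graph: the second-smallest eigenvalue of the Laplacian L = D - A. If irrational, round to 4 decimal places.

1

Each diagonal entry of L is the vertex degree and each off-diagonal entry is -1 where an edge is present, 0 otherwise; in the order [1, 2, 3, 4, 5, 6, 7] the diagonal is [1, 1, 1, 1, 6, 1, 1]. The smallest Laplacian eigenvalue is always 0. The next one, lambda_2 = 1, measures how hard the graph is to disconnect: larger values mean better connectivity. By the matrix-tree theorem the graph has (1/7) * product of the nonzero eigenvalues = 1 spanning tree.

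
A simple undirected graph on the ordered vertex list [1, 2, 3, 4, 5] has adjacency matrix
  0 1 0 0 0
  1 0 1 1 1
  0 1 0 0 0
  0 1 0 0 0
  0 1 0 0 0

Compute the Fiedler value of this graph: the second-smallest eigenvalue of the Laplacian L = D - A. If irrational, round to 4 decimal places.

1

Each diagonal entry of L is the vertex degree and each off-diagonal entry is -1 where an edge is present, 0 otherwise; in the order [1, 2, 3, 4, 5] the diagonal is [1, 4, 1, 1, 1]. The smallest Laplacian eigenvalue is always 0. The next one, lambda_2 = 1, measures how hard the graph is to disconnect: larger values mean better connectivity. By the matrix-tree theorem the graph has (1/5) * product of the nonzero eigenvalues = 1 spanning tree.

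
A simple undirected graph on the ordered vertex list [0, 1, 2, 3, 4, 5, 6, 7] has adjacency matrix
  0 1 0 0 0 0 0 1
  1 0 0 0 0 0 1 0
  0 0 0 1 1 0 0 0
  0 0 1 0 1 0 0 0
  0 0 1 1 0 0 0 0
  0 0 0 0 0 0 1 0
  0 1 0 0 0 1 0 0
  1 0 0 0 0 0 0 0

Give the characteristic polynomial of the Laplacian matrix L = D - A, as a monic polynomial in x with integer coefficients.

x^8 - 14x^7 + 78x^6 - 218x^5 + 314x^4 - 210x^3 + 45x^2

Each diagonal entry of L is the vertex degree and each off-diagonal entry is -1 where an edge is present, 0 otherwise; in the order [0, 1, 2, 3, 4, 5, 6, 7] the diagonal is [2, 2, 2, 2, 2, 1, 2, 1]. L has integer entries, so p(x) = det(xI - L) has integer coefficients. Expanding the determinant yields x^8 - 14x^7 + 78x^6 - 218x^5 + 314x^4 - 210x^3 + 45x^2. Since p(0) = det(-L) = 0, x divides p(x). The eigenvalues sum to 14, which equals trace(L) = 2|E|.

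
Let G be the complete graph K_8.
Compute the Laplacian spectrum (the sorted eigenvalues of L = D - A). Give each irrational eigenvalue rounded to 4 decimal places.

[0, 8, 8, 8, 8, 8, 8, 8]

The graph has 8 vertices and degree multiset [7, 7, 7, 7, 7, 7, 7, 7]; D is the diagonal matrix of degrees and L = D - A. Since every row of L sums to 0, the all-ones vector is in the kernel and 0 is an eigenvalue.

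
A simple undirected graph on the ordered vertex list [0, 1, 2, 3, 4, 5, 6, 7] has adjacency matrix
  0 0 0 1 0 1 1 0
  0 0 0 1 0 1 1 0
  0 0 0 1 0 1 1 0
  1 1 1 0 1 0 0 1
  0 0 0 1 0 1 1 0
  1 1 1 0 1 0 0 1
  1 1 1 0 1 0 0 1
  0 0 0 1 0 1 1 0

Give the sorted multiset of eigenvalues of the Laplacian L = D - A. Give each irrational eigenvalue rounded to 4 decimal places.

[0, 3, 3, 3, 3, 5, 5, 8]

With the vertex order [0, 1, 2, 3, 4, 5, 6, 7], the degrees are [3, 3, 3, 5, 3, 5, 5, 3], giving D = diag(3, 3, 3, 5, 3, 5, 5, 3) and L = D - A. L is symmetric positive semidefinite, so every eigenvalue is real and nonnegative.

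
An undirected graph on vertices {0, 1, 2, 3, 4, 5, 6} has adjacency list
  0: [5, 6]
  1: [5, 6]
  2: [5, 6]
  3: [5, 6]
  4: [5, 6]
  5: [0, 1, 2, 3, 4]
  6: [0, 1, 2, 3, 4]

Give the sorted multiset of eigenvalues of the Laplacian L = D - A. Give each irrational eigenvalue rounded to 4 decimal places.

Each diagonal entry of L is the vertex degree and each off-diagonal entry is -1 where an edge is present, 0 otherwise; in the order [0, 1, 2, 3, 4, 5, 6] the diagonal is [2, 2, 2, 2, 2, 5, 5]. The multiplicity of 0 as a Laplacian eigenvalue equals the number of connected components. The single zero eigenvalue shows the graph is connected.

[0, 2, 2, 2, 2, 5, 7]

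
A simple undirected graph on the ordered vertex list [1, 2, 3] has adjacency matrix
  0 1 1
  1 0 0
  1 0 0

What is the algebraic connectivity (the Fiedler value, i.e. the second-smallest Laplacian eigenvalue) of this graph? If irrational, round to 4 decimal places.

1

Each diagonal entry of L is the vertex degree and each off-diagonal entry is -1 where an edge is present, 0 otherwise; in the order [1, 2, 3] the diagonal is [2, 1, 1]. Computing the eigenvalues of L and sorting gives [0, 1, 3]. The Fiedler value lambda_2 = 1 is strictly positive, so the graph is connected.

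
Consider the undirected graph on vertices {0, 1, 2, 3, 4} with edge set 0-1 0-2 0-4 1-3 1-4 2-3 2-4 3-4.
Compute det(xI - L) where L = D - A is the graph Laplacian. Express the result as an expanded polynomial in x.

x^5 - 16x^4 + 94x^3 - 240x^2 + 225x

With the vertex order [0, 1, 2, 3, 4], the degrees are [3, 3, 3, 3, 4], giving D = diag(3, 3, 3, 3, 4) and L = D - A. Computing det(xI - L) by cofactor expansion (or equivalently via sum-over-permutations) gives x^5 - 16x^4 + 94x^3 - 240x^2 + 225x. Since p(0) = det(-L) = 0, x divides p(x). There is one zero in the spectrum, matching the 1 component.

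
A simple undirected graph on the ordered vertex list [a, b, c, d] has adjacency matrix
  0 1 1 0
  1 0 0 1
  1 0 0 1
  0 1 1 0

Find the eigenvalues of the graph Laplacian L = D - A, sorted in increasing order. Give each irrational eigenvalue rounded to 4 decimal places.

[0, 2, 2, 4]

Reading degrees in the order [a, b, c, d] gives [2, 2, 2, 2]; set D = diag(2, 2, 2, 2) and form L = D - A. Since every row of L sums to 0, the all-ones vector is in the kernel and 0 is an eigenvalue. The largest eigenvalue, 4, is at most the vertex count 4.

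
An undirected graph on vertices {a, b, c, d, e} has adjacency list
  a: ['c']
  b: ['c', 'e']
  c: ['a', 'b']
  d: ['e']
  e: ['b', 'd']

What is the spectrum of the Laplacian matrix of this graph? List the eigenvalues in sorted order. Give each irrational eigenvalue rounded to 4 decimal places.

[0, 0.3820, 1.3820, 2.6180, 3.6180]

Each diagonal entry of L is the vertex degree and each off-diagonal entry is -1 where an edge is present, 0 otherwise; in the order [a, b, c, d, e] the diagonal is [1, 2, 2, 1, 2]. Diagonalising L (or applying a numerical eigensolver to the 5x5 matrix) gives the spectrum above. The largest eigenvalue, 3.6180, is at most the vertex count 5.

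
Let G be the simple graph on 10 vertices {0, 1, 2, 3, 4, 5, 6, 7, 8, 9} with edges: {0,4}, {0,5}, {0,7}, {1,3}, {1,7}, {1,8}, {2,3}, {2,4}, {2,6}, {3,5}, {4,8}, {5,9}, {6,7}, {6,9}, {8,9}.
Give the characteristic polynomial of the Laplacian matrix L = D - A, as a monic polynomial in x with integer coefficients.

x^10 - 30x^9 + 390x^8 - 2880x^7 + 13305x^6 - 39882x^5 + 77640x^4 - 94800x^3 + 66000x^2 - 20000x

Each diagonal entry of L is the vertex degree and each off-diagonal entry is -1 where an edge is present, 0 otherwise; in the order [0, 1, 2, 3, 4, 5, 6, 7, 8, 9] the diagonal is [3, 3, 3, 3, 3, 3, 3, 3, 3, 3]. L has integer entries, so p(x) = det(xI - L) has integer coefficients. Expanding the determinant yields x^10 - 30x^9 + 390x^8 - 2880x^7 + 13305x^6 - 39882x^5 + 77640x^4 - 94800x^3 + 66000x^2 - 20000x. The coefficient of x^9 equals -trace(L) = -30, matching the sum of degrees.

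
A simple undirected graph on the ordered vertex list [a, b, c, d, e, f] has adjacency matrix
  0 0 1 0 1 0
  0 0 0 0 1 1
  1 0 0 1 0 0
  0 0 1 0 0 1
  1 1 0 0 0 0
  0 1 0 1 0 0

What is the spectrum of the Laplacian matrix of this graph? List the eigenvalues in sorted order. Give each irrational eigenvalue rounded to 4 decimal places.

[0, 1, 1, 3, 3, 4]

Each diagonal entry of L is the vertex degree and each off-diagonal entry is -1 where an edge is present, 0 otherwise; in the order [a, b, c, d, e, f] the diagonal is [2, 2, 2, 2, 2, 2]. Since every row of L sums to 0, the all-ones vector is in the kernel and 0 is an eigenvalue. The single zero eigenvalue shows the graph is connected.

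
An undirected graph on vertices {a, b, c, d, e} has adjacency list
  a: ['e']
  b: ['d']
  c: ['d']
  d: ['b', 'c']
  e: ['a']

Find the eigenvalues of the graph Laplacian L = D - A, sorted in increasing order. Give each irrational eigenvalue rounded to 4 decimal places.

Reading degrees in the order [a, b, c, d, e] gives [1, 1, 1, 2, 1]; set D = diag(1, 1, 1, 2, 1) and form L = D - A. Diagonalising L (or applying a numerical eigensolver to the 5x5 matrix) gives the spectrum above. The 2 zero eigenvalues correspond to the 2 connected components. There are 2 zeros in the spectrum, matching the 2 components. The largest eigenvalue, 3, is at most the vertex count 5.

[0, 0, 1, 2, 3]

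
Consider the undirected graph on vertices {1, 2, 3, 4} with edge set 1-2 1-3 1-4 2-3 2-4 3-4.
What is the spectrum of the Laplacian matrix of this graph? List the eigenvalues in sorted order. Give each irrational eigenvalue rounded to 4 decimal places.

Each diagonal entry of L is the vertex degree and each off-diagonal entry is -1 where an edge is present, 0 otherwise; in the order [1, 2, 3, 4] the diagonal is [3, 3, 3, 3]. The multiplicity of 0 as a Laplacian eigenvalue equals the number of connected components. The largest eigenvalue, 4, is at most the vertex count 4.

[0, 4, 4, 4]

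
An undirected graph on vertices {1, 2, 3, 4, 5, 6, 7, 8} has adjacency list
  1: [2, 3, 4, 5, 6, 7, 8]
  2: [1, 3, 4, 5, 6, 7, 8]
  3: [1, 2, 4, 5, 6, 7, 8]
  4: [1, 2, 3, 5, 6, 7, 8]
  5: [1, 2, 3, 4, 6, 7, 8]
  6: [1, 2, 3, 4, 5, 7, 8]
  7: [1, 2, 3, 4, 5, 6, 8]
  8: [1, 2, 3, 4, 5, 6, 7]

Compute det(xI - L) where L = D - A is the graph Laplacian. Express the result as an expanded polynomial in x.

x^8 - 56x^7 + 1344x^6 - 17920x^5 + 143360x^4 - 688128x^3 + 1835008x^2 - 2097152x

With the vertex order [1, 2, 3, 4, 5, 6, 7, 8], the degrees are [7, 7, 7, 7, 7, 7, 7, 7], giving D = diag(7, 7, 7, 7, 7, 7, 7, 7) and L = D - A. The eigenvalues of L are [0, 8, 8, 8, 8, 8, 8, 8]; the characteristic polynomial is the product of (x - lambda_i), which multiplies out to x^8 - 56x^7 + 1344x^6 - 17920x^5 + 143360x^4 - 688128x^3 + 1835008x^2 - 2097152x. Since p(0) = det(-L) = 0, x divides p(x). The eigenvalues sum to 56, which equals trace(L) = 2|E|. There is one zero in the spectrum, matching the 1 component.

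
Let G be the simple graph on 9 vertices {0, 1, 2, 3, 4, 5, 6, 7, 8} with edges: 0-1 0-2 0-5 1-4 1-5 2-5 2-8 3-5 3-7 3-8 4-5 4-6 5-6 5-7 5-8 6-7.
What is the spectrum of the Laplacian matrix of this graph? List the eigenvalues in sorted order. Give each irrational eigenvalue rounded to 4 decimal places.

[0, 1.5858, 1.5858, 3, 3, 4.4142, 4.4142, 5, 9]

Each diagonal entry of L is the vertex degree and each off-diagonal entry is -1 where an edge is present, 0 otherwise; in the order [0, 1, 2, 3, 4, 5, 6, 7, 8] the diagonal is [3, 3, 3, 3, 3, 8, 3, 3, 3]. L is symmetric positive semidefinite, so every eigenvalue is real and nonnegative. The eigenvalues sum to 32, which equals trace(L) = 2|E|.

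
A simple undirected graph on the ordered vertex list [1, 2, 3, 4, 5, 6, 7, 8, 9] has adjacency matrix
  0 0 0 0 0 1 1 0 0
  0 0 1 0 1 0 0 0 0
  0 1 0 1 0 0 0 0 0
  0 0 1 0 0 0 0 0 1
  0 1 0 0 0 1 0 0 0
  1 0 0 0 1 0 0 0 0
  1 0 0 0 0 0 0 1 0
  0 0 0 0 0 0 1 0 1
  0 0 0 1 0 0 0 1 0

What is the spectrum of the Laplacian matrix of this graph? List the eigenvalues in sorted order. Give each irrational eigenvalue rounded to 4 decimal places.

Reading degrees in the order [1, 2, 3, 4, 5, 6, 7, 8, 9] gives [2, 2, 2, 2, 2, 2, 2, 2, 2]; set D = diag(2, 2, 2, 2, 2, 2, 2, 2, 2) and form L = D - A. The multiplicity of 0 as a Laplacian eigenvalue equals the number of connected components. The single zero eigenvalue shows the graph is connected.

[0, 0.4679, 0.4679, 1.6527, 1.6527, 3, 3, 3.8794, 3.8794]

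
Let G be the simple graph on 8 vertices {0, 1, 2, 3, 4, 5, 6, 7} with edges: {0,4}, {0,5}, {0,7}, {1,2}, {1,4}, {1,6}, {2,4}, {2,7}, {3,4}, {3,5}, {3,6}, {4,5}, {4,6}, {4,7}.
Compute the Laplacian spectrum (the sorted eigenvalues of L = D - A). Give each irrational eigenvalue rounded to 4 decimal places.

[0, 1.7530, 1.7530, 3.4450, 3.4450, 4.8019, 4.8019, 8]

With the vertex order [0, 1, 2, 3, 4, 5, 6, 7], the degrees are [3, 3, 3, 3, 7, 3, 3, 3], giving D = diag(3, 3, 3, 3, 7, 3, 3, 3) and L = D - A. The multiplicity of 0 as a Laplacian eigenvalue equals the number of connected components. There is one zero in the spectrum, matching the 1 component.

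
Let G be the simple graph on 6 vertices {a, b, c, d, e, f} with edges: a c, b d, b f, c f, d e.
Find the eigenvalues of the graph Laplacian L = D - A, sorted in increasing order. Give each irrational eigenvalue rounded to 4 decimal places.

[0, 0.2679, 1, 2, 3, 3.7321]

With the vertex order [a, b, c, d, e, f], the degrees are [1, 2, 2, 2, 1, 2], giving D = diag(1, 2, 2, 2, 1, 2) and L = D - A. Since every row of L sums to 0, the all-ones vector is in the kernel and 0 is an eigenvalue. The single zero eigenvalue shows the graph is connected.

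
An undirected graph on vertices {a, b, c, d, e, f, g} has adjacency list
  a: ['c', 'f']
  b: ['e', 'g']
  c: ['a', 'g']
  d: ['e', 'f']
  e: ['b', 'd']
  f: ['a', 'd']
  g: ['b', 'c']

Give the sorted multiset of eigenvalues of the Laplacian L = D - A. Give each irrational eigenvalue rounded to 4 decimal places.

[0, 0.7530, 0.7530, 2.4450, 2.4450, 3.8019, 3.8019]

With the vertex order [a, b, c, d, e, f, g], the degrees are [2, 2, 2, 2, 2, 2, 2], giving D = diag(2, 2, 2, 2, 2, 2, 2) and L = D - A. Since every row of L sums to 0, the all-ones vector is in the kernel and 0 is an eigenvalue. The eigenvalues sum to 14, which equals trace(L) = 2|E|.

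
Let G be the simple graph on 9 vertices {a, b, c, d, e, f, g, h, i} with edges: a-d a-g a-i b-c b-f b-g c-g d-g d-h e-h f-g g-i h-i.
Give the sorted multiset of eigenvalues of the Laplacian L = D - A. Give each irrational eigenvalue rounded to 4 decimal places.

[0, 0.5199, 1.2377, 2, 3, 3.1699, 4, 4.9692, 7.1033]

Each diagonal entry of L is the vertex degree and each off-diagonal entry is -1 where an edge is present, 0 otherwise; in the order [a, b, c, d, e, f, g, h, i] the diagonal is [3, 3, 2, 3, 1, 2, 6, 3, 3]. Diagonalising L (or applying a numerical eigensolver to the 9x9 matrix) gives the spectrum above. The single zero eigenvalue shows the graph is connected. The eigenvalues sum to 26, which equals trace(L) = 2|E|.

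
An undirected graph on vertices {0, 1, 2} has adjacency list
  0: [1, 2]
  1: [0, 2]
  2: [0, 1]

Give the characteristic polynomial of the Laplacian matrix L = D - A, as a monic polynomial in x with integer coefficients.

Reading degrees in the order [0, 1, 2] gives [2, 2, 2]; set D = diag(2, 2, 2) and form L = D - A. Computing det(xI - L) by cofactor expansion (or equivalently via sum-over-permutations) gives x^3 - 6x^2 + 9x. The coefficient of x^2 equals -trace(L) = -6, matching the sum of degrees. The largest eigenvalue, 3, is at most the vertex count 3.

x^3 - 6x^2 + 9x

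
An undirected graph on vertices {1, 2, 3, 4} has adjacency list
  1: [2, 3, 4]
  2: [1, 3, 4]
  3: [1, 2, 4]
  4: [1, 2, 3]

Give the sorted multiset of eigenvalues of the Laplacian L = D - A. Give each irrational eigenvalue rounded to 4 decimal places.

With the vertex order [1, 2, 3, 4], the degrees are [3, 3, 3, 3], giving D = diag(3, 3, 3, 3) and L = D - A. Diagonalising L (or applying a numerical eigensolver to the 4x4 matrix) gives the spectrum above. By the matrix-tree theorem the graph has (1/4) * product of the nonzero eigenvalues = 16 spanning trees. There is one zero in the spectrum, matching the 1 component.

[0, 4, 4, 4]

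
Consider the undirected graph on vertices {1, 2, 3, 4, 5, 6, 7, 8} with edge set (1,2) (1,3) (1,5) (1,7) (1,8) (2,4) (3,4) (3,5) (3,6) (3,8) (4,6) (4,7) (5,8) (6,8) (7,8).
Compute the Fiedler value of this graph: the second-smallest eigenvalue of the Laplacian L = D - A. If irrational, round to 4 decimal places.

1.7779

Each diagonal entry of L is the vertex degree and each off-diagonal entry is -1 where an edge is present, 0 otherwise; in the order [1, 2, 3, 4, 5, 6, 7, 8] the diagonal is [5, 2, 5, 4, 3, 3, 3, 5]. Computing the eigenvalues of L and sorting gives [0, 1.7779, 2.4693, 2.7631, 4.5452, 5.3664, 6.2827, 6.7954]. The Fiedler value lambda_2 = 1.7779 is strictly positive, so the graph is connected. There is one zero in the spectrum, matching the 1 component. The largest eigenvalue, 6.7954, is at most the vertex count 8.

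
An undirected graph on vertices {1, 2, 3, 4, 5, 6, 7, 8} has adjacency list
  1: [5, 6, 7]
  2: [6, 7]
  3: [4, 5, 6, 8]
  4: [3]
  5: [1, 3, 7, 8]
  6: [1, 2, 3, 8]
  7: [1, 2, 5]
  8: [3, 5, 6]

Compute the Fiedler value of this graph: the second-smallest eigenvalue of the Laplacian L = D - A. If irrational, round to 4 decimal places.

Reading degrees in the order [1, 2, 3, 4, 5, 6, 7, 8] gives [3, 2, 4, 1, 4, 4, 3, 3]; set D = diag(3, 2, 4, 1, 4, 4, 3, 3) and form L = D - A. The sorted Laplacian eigenvalues are [0, 0.7681, 1.7793, 2.3117, 3.4866, 4.6641, 4.9485, 6.0417]; the algebraic connectivity is the second entry, 0.7681. There is one zero in the spectrum, matching the 1 component. By the matrix-tree theorem the graph has (1/8) * product of the nonzero eigenvalues = 192 spanning trees.

0.7681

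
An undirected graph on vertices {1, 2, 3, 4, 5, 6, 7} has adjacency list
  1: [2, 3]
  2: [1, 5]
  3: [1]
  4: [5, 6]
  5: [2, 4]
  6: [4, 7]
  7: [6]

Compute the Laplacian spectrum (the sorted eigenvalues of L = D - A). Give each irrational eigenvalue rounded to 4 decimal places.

[0, 0.1981, 0.7530, 1.5550, 2.4450, 3.2470, 3.8019]

Each diagonal entry of L is the vertex degree and each off-diagonal entry is -1 where an edge is present, 0 otherwise; in the order [1, 2, 3, 4, 5, 6, 7] the diagonal is [2, 2, 1, 2, 2, 2, 1]. Diagonalising L (or applying a numerical eigensolver to the 7x7 matrix) gives the spectrum above. The single zero eigenvalue shows the graph is connected. The eigenvalues sum to 12, which equals trace(L) = 2|E|.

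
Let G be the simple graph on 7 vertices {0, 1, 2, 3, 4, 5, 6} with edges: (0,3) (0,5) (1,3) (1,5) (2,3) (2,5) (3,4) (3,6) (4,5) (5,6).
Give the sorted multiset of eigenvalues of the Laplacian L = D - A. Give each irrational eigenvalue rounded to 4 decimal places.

[0, 2, 2, 2, 2, 5, 7]

With the vertex order [0, 1, 2, 3, 4, 5, 6], the degrees are [2, 2, 2, 5, 2, 5, 2], giving D = diag(2, 2, 2, 5, 2, 5, 2) and L = D - A. The multiplicity of 0 as a Laplacian eigenvalue equals the number of connected components. The single zero eigenvalue shows the graph is connected. The eigenvalues sum to 20, which equals trace(L) = 2|E|. There is one zero in the spectrum, matching the 1 component.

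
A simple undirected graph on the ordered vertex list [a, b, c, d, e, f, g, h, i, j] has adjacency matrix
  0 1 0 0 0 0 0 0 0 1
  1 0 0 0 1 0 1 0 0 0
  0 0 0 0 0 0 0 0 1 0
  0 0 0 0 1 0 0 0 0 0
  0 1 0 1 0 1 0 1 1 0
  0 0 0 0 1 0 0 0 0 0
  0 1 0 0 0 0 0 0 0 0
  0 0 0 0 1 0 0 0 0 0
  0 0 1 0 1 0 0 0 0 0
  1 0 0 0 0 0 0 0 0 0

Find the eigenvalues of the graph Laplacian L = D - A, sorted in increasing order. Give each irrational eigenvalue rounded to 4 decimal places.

With the vertex order [a, b, c, d, e, f, g, h, i, j], the degrees are [2, 3, 1, 1, 5, 1, 1, 1, 2, 1], giving D = diag(2, 3, 1, 1, 5, 1, 1, 1, 2, 1) and L = D - A. The multiplicity of 0 as a Laplacian eigenvalue equals the number of connected components. The single zero eigenvalue shows the graph is connected. The eigenvalues sum to 18, which equals trace(L) = 2|E|.

[0, 0.2357, 0.5027, 0.6782, 1, 1, 2.1648, 2.4725, 3.7543, 6.1917]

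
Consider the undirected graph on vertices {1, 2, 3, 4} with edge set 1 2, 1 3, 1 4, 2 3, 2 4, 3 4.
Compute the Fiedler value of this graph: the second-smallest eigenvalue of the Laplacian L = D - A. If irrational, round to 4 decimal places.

With the vertex order [1, 2, 3, 4], the degrees are [3, 3, 3, 3], giving D = diag(3, 3, 3, 3) and L = D - A. The sorted Laplacian eigenvalues are [0, 4, 4, 4]; the algebraic connectivity is the second entry, 4. The largest eigenvalue, 4, is at most the vertex count 4.

4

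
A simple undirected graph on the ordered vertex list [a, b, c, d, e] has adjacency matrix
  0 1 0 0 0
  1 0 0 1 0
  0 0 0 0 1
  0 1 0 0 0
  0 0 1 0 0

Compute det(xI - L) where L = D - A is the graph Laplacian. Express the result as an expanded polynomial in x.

x^5 - 6x^4 + 11x^3 - 6x^2

Each diagonal entry of L is the vertex degree and each off-diagonal entry is -1 where an edge is present, 0 otherwise; in the order [a, b, c, d, e] the diagonal is [1, 2, 1, 1, 1]. Computing det(xI - L) by cofactor expansion (or equivalently via sum-over-permutations) gives x^5 - 6x^4 + 11x^3 - 6x^2. The constant term is 0 because L is singular (the all-ones vector lies in its kernel). There are 2 zeros in the spectrum, matching the 2 components. The eigenvalues sum to 6, which equals trace(L) = 2|E|.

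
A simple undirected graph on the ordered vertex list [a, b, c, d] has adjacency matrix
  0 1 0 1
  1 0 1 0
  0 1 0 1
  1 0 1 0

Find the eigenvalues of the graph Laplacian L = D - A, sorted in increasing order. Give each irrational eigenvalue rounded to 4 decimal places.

Each diagonal entry of L is the vertex degree and each off-diagonal entry is -1 where an edge is present, 0 otherwise; in the order [a, b, c, d] the diagonal is [2, 2, 2, 2]. The multiplicity of 0 as a Laplacian eigenvalue equals the number of connected components. By the matrix-tree theorem the graph has (1/4) * product of the nonzero eigenvalues = 4 spanning trees.

[0, 2, 2, 4]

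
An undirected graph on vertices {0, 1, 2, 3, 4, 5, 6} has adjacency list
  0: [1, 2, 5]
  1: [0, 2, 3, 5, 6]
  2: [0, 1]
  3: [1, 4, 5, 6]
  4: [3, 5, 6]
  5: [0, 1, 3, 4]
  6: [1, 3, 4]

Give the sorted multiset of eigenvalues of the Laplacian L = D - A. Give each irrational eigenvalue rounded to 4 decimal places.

Each diagonal entry of L is the vertex degree and each off-diagonal entry is -1 where an edge is present, 0 otherwise; in the order [0, 1, 2, 3, 4, 5, 6] the diagonal is [3, 5, 2, 4, 3, 4, 3]. Diagonalising L (or applying a numerical eigensolver to the 7x7 matrix) gives the spectrum above.

[0, 1.2793, 3, 3.6543, 4.3189, 5.4530, 6.2946]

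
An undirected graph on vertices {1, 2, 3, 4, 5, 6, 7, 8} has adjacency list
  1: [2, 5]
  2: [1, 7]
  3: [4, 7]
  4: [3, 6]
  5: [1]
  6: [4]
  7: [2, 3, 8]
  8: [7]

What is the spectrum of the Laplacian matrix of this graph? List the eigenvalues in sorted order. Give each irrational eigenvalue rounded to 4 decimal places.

Reading degrees in the order [1, 2, 3, 4, 5, 6, 7, 8] gives [2, 2, 2, 2, 1, 1, 3, 1]; set D = diag(2, 2, 2, 2, 1, 1, 3, 1) and form L = D - A. Diagonalising L (or applying a numerical eigensolver to the 8x8 matrix) gives the spectrum above. The single zero eigenvalue shows the graph is connected. There is one zero in the spectrum, matching the 1 component.

[0, 0.1981, 0.4915, 1.3204, 1.5550, 2.8258, 3.2470, 4.3623]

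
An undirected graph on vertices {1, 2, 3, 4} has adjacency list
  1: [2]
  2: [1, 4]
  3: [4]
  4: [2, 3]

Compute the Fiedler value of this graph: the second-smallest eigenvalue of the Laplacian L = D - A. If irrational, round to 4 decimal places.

With the vertex order [1, 2, 3, 4], the degrees are [1, 2, 1, 2], giving D = diag(1, 2, 1, 2) and L = D - A. Computing the eigenvalues of L and sorting gives [0, 0.5858, 2, 3.4142]. The Fiedler value lambda_2 = 0.5858 is strictly positive, so the graph is connected. By the matrix-tree theorem the graph has (1/4) * product of the nonzero eigenvalues = 1 spanning tree. The largest eigenvalue, 3.4142, is at most the vertex count 4.

0.5858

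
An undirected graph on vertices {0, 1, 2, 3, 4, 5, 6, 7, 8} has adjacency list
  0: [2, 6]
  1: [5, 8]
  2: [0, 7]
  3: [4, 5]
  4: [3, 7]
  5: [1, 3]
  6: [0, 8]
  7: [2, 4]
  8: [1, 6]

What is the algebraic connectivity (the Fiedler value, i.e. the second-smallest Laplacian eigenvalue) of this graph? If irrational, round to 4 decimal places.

0.4679

With the vertex order [0, 1, 2, 3, 4, 5, 6, 7, 8], the degrees are [2, 2, 2, 2, 2, 2, 2, 2, 2], giving D = diag(2, 2, 2, 2, 2, 2, 2, 2, 2) and L = D - A. The sorted Laplacian eigenvalues are [0, 0.4679, 0.4679, 1.6527, 1.6527, 3, 3, 3.8794, 3.8794]; the algebraic connectivity is the second entry, 0.4679. The largest eigenvalue, 3.8794, is at most the vertex count 9.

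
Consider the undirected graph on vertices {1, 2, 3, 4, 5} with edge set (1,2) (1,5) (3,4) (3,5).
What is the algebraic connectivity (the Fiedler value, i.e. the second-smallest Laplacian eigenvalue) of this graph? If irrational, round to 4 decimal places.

0.3820

Each diagonal entry of L is the vertex degree and each off-diagonal entry is -1 where an edge is present, 0 otherwise; in the order [1, 2, 3, 4, 5] the diagonal is [2, 1, 2, 1, 2]. The sorted Laplacian eigenvalues are [0, 0.3820, 1.3820, 2.6180, 3.6180]; the algebraic connectivity is the second entry, 0.3820. By the matrix-tree theorem the graph has (1/5) * product of the nonzero eigenvalues = 1 spanning tree. The largest eigenvalue, 3.6180, is at most the vertex count 5.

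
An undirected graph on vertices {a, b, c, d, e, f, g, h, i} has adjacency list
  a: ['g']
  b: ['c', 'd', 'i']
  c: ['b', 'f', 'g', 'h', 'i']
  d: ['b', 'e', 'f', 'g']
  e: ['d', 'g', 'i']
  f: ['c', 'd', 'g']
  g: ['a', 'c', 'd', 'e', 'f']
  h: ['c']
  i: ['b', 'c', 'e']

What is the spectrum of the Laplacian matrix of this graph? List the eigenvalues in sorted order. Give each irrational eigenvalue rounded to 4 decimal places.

Reading degrees in the order [a, b, c, d, e, f, g, h, i] gives [1, 3, 5, 4, 3, 3, 5, 1, 3]; set D = diag(1, 3, 5, 4, 3, 3, 5, 1, 3) and form L = D - A. The multiplicity of 0 as a Laplacian eigenvalue equals the number of connected components. The largest eigenvalue, 6.7787, is at most the vertex count 9.

[0, 0.7710, 1.0278, 2.2271, 2.7379, 3.6115, 5.2215, 5.6245, 6.7787]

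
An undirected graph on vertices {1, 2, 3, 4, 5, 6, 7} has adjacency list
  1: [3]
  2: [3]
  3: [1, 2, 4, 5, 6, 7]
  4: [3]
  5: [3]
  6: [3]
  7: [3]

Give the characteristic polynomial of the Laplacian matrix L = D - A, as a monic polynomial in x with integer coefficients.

Reading degrees in the order [1, 2, 3, 4, 5, 6, 7] gives [1, 1, 6, 1, 1, 1, 1]; set D = diag(1, 1, 6, 1, 1, 1, 1) and form L = D - A. The eigenvalues of L are [0, 1, 1, 1, 1, 1, 7]; the characteristic polynomial is the product of (x - lambda_i), which multiplies out to x^7 - 12x^6 + 45x^5 - 80x^4 + 75x^3 - 36x^2 + 7x. Since p(0) = det(-L) = 0, x divides p(x). There is one zero in the spectrum, matching the 1 component.

x^7 - 12x^6 + 45x^5 - 80x^4 + 75x^3 - 36x^2 + 7x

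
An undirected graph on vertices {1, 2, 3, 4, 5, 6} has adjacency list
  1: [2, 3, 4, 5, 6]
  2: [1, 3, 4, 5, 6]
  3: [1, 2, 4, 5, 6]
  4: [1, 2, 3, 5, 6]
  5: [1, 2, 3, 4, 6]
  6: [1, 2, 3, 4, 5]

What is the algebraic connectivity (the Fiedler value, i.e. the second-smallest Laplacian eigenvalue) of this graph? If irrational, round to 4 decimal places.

6

With the vertex order [1, 2, 3, 4, 5, 6], the degrees are [5, 5, 5, 5, 5, 5], giving D = diag(5, 5, 5, 5, 5, 5) and L = D - A. Computing the eigenvalues of L and sorting gives [0, 6, 6, 6, 6, 6]. The Fiedler value lambda_2 = 6 is strictly positive, so the graph is connected. There is one zero in the spectrum, matching the 1 component. The eigenvalues sum to 30, which equals trace(L) = 2|E|.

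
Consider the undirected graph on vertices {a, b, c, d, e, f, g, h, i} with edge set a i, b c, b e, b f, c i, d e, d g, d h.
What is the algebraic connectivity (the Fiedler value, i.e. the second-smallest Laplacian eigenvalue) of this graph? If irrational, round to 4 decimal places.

0.1658

Reading degrees in the order [a, b, c, d, e, f, g, h, i] gives [1, 3, 2, 3, 2, 1, 1, 1, 2]; set D = diag(1, 3, 2, 3, 2, 1, 1, 1, 2) and form L = D - A. The sorted Laplacian eigenvalues are [0, 0.1658, 0.4679, 1, 1.3434, 1.6527, 3, 3.8794, 4.4909]; the algebraic connectivity is the second entry, 0.1658. The eigenvalues sum to 16, which equals trace(L) = 2|E|. By the matrix-tree theorem the graph has (1/9) * product of the nonzero eigenvalues = 1 spanning tree.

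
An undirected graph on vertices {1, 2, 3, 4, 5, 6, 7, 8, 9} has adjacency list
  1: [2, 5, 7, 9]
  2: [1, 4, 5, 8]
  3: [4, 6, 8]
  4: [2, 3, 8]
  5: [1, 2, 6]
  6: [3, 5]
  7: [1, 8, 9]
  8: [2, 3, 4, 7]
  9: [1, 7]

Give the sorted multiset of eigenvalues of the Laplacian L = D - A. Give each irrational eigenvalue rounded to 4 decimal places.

Each diagonal entry of L is the vertex degree and each off-diagonal entry is -1 where an edge is present, 0 otherwise; in the order [1, 2, 3, 4, 5, 6, 7, 8, 9] the diagonal is [4, 4, 3, 3, 3, 2, 3, 4, 2]. Diagonalising L (or applying a numerical eigensolver to the 9x9 matrix) gives the spectrum above. The single zero eigenvalue shows the graph is connected. The largest eigenvalue, 5.9482, is at most the vertex count 9.

[0, 0.9210, 1.5961, 2.2633, 3.3340, 4.2553, 4.7874, 4.8948, 5.9482]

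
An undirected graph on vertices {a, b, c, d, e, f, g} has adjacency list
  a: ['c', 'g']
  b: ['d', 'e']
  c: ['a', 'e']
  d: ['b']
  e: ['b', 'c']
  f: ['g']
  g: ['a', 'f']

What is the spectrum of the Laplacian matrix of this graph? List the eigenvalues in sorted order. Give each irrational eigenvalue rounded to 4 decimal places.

Reading degrees in the order [a, b, c, d, e, f, g] gives [2, 2, 2, 1, 2, 1, 2]; set D = diag(2, 2, 2, 1, 2, 1, 2) and form L = D - A. Since every row of L sums to 0, the all-ones vector is in the kernel and 0 is an eigenvalue. There is one zero in the spectrum, matching the 1 component. The largest eigenvalue, 3.8019, is at most the vertex count 7.

[0, 0.1981, 0.7530, 1.5550, 2.4450, 3.2470, 3.8019]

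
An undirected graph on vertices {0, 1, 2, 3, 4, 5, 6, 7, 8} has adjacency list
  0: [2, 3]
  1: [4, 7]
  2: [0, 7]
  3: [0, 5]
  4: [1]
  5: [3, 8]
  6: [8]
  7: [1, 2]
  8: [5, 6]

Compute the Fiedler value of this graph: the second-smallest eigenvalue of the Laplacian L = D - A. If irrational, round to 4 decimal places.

With the vertex order [0, 1, 2, 3, 4, 5, 6, 7, 8], the degrees are [2, 2, 2, 2, 1, 2, 1, 2, 2], giving D = diag(2, 2, 2, 2, 1, 2, 1, 2, 2) and L = D - A. The smallest Laplacian eigenvalue is always 0. The next one, lambda_2 = 0.1206, measures how hard the graph is to disconnect: larger values mean better connectivity. There is one zero in the spectrum, matching the 1 component.

0.1206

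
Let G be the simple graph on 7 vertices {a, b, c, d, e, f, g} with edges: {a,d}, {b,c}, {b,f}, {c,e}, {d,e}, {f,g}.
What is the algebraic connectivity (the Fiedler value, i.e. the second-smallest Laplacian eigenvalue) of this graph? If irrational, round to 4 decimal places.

0.1981

Each diagonal entry of L is the vertex degree and each off-diagonal entry is -1 where an edge is present, 0 otherwise; in the order [a, b, c, d, e, f, g] the diagonal is [1, 2, 2, 2, 2, 2, 1]. The sorted Laplacian eigenvalues are [0, 0.1981, 0.7530, 1.5550, 2.4450, 3.2470, 3.8019]; the algebraic connectivity is the second entry, 0.1981. There is one zero in the spectrum, matching the 1 component.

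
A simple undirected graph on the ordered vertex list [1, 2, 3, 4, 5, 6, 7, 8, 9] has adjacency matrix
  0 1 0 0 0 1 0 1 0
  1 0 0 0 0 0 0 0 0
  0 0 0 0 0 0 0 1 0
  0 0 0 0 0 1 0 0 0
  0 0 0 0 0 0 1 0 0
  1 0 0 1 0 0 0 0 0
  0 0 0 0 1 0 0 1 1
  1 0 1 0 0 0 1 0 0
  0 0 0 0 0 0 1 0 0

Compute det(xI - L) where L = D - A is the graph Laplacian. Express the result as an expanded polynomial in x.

Each diagonal entry of L is the vertex degree and each off-diagonal entry is -1 where an edge is present, 0 otherwise; in the order [1, 2, 3, 4, 5, 6, 7, 8, 9] the diagonal is [3, 1, 1, 1, 1, 2, 3, 3, 1]. Computing det(xI - L) by cofactor expansion (or equivalently via sum-over-permutations) gives x^9 - 16x^8 + 102x^7 - 334x^6 + 606x^5 - 616x^4 + 340x^3 - 92x^2 + 9x. Since p(0) = det(-L) = 0, x divides p(x). By the matrix-tree theorem the graph has (1/9) * product of the nonzero eigenvalues = 1 spanning tree.

x^9 - 16x^8 + 102x^7 - 334x^6 + 606x^5 - 616x^4 + 340x^3 - 92x^2 + 9x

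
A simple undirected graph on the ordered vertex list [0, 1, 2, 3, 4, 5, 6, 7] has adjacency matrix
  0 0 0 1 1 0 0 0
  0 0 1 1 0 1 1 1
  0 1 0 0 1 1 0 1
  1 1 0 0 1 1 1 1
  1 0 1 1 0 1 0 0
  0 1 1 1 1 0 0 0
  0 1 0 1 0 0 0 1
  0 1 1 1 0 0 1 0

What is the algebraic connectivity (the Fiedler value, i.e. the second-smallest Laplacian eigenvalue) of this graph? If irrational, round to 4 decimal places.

1.6211

Reading degrees in the order [0, 1, 2, 3, 4, 5, 6, 7] gives [2, 5, 4, 6, 4, 4, 3, 4]; set D = diag(2, 5, 4, 6, 4, 4, 3, 4) and form L = D - A. The smallest Laplacian eigenvalue is always 0. The next one, lambda_2 = 1.6211, measures how hard the graph is to disconnect: larger values mean better connectivity. The eigenvalues sum to 32, which equals trace(L) = 2|E|.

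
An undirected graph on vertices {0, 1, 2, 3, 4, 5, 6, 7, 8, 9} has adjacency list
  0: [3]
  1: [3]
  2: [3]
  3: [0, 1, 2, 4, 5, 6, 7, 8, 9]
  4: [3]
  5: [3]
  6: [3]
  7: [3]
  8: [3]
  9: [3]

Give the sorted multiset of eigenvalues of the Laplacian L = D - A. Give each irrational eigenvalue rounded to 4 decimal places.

With the vertex order [0, 1, 2, 3, 4, 5, 6, 7, 8, 9], the degrees are [1, 1, 1, 9, 1, 1, 1, 1, 1, 1], giving D = diag(1, 1, 1, 9, 1, 1, 1, 1, 1, 1) and L = D - A. L is symmetric positive semidefinite, so every eigenvalue is real and nonnegative. By the matrix-tree theorem the graph has (1/10) * product of the nonzero eigenvalues = 1 spanning tree.

[0, 1, 1, 1, 1, 1, 1, 1, 1, 10]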